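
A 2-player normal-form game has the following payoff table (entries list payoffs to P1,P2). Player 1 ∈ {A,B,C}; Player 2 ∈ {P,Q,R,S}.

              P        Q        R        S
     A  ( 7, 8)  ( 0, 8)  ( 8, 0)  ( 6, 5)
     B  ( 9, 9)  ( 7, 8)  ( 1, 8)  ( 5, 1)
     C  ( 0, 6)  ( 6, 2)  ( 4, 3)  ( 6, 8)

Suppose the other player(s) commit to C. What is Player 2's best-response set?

u_2(P vs C) = 6
u_2(Q vs C) = 2
u_2(R vs C) = 3
u_2(S vs C) = 8
max payoff 8 at {S}

P2 best: {S}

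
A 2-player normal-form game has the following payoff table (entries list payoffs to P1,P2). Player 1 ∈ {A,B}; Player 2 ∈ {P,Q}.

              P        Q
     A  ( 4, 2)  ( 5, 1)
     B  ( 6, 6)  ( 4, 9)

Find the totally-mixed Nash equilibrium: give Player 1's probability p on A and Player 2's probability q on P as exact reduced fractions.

P1 indiff ⇒ q·4+(1-q)·5 = q·6+(1-q)·4 ⇒ q(-2) = (1-q)(-1) ⇒ q = 1/3
P2 indiff ⇒ p·2+(1-p)·6 = p·1+(1-p)·9 ⇒ p(1) = (1-p)(3) ⇒ p = 3/4

(p,q) = (3/4, 1/3)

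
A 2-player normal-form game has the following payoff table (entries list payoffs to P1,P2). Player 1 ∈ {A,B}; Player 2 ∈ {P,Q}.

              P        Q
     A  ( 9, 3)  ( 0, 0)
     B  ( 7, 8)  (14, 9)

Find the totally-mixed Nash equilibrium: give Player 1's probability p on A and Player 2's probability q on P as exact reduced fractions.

p=1/4, q=7/8

P1 indiff ⇒ q·9+(1-q)·0 = q·7+(1-q)·14 ⇒ q(2) = (1-q)(14) ⇒ q = 7/8
P2 indiff ⇒ p·3+(1-p)·8 = p·0+(1-p)·9 ⇒ p(3) = (1-p)(1) ⇒ p = 1/4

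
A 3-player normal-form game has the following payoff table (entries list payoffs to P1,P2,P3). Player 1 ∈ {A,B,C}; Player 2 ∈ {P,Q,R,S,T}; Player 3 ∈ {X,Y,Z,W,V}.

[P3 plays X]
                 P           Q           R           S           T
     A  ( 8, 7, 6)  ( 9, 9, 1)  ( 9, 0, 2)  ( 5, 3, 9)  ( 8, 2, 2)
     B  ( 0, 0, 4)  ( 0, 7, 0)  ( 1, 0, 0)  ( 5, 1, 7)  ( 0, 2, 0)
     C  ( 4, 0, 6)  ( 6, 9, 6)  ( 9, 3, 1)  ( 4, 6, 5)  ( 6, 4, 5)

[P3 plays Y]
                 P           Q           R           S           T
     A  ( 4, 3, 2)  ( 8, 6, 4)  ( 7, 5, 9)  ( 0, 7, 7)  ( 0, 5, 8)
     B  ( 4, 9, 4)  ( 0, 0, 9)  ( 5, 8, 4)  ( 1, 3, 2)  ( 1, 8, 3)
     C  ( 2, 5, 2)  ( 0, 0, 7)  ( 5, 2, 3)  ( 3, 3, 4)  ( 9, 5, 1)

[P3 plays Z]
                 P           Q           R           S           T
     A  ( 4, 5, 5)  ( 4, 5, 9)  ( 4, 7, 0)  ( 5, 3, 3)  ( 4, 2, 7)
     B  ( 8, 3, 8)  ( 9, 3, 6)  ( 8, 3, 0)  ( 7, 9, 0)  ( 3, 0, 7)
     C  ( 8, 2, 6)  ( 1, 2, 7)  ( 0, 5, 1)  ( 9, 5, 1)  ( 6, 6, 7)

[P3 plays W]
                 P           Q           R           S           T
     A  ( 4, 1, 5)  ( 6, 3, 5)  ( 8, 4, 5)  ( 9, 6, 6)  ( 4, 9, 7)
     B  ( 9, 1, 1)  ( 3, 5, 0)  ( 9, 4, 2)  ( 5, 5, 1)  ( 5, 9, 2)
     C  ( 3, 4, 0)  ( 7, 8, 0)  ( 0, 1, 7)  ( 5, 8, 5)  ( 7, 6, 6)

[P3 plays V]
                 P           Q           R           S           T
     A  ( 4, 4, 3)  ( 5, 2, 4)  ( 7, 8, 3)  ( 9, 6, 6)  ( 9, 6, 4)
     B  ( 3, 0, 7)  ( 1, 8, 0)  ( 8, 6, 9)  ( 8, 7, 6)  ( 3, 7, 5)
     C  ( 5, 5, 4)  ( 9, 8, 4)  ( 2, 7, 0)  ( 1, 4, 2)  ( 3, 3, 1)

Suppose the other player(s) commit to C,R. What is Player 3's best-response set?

argmax u_3 = {W}

u_3(X vs C,R) = 1
u_3(Y vs C,R) = 3
u_3(Z vs C,R) = 1
u_3(W vs C,R) = 7
u_3(V vs C,R) = 0
max payoff 7 at {W}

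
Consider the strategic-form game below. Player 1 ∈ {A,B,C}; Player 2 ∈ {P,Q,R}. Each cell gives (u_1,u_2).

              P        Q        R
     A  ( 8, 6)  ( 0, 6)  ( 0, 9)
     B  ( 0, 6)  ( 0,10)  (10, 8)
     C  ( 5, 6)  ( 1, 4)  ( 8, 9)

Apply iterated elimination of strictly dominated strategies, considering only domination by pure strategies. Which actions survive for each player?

Survivors P1:{B,C} P2:{Q,R}

P2 drop P (R beats it: A:9>6 B:8>6 C:9>6)
P1 drop A (C beats it: Q:1>0 R:8>0)
P1→{B,C} P2→{Q,R}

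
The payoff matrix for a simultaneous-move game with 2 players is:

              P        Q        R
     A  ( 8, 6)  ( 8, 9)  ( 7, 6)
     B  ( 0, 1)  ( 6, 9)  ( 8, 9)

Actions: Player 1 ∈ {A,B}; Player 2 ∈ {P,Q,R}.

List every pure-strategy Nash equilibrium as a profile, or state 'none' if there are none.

PSNE = {(A,Q), (B,R)}

(A,P): not NE [P2→Q gives 9>6]
(A,Q): NE
(A,R): not NE [P1→B gives 8>7; P2→Q gives 9>6]
(B,P): not NE [P1→A gives 8>0; P2→R gives 9>1]
(B,Q): not NE [P1→A gives 8>6]
(B,R): NE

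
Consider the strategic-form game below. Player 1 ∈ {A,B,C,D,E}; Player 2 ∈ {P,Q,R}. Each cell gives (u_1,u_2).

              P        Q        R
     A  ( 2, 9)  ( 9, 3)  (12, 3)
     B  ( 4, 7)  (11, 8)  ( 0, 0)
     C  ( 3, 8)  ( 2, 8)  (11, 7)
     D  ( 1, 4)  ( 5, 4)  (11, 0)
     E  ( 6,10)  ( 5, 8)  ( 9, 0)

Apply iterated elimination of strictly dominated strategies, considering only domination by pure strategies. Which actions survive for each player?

P1 drop D (A beats it: P:2>1 Q:9>5 R:12>11)
P2 drop R (P beats it: A:9>3 B:7>0 C:8>7 E:10>0)
P1 drop A (B beats it: P:4>2 Q:11>9)
P1 drop C (B beats it: P:4>3 Q:11>2)
P1→{B,E} P2→{P,Q}

IESDS → P1:{B,E} P2:{P,Q}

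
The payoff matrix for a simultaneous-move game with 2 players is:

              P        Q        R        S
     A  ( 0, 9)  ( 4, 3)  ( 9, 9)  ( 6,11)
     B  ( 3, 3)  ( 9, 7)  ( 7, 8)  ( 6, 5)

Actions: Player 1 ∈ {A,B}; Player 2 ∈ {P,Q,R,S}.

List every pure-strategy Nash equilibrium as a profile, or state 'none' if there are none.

(A,P): not NE [P1→B gives 3>0; P2→S gives 11>9]
(A,Q): not NE [P1→B gives 9>4; P2→S gives 11>3]
(A,R): not NE [P2→S gives 11>9]
(A,S): NE
(B,P): not NE [P2→R gives 8>3]
(B,Q): not NE [P2→R gives 8>7]
(B,R): not NE [P1→A gives 9>7]
(B,S): not NE [P2→R gives 8>5]

NE set: (A,S)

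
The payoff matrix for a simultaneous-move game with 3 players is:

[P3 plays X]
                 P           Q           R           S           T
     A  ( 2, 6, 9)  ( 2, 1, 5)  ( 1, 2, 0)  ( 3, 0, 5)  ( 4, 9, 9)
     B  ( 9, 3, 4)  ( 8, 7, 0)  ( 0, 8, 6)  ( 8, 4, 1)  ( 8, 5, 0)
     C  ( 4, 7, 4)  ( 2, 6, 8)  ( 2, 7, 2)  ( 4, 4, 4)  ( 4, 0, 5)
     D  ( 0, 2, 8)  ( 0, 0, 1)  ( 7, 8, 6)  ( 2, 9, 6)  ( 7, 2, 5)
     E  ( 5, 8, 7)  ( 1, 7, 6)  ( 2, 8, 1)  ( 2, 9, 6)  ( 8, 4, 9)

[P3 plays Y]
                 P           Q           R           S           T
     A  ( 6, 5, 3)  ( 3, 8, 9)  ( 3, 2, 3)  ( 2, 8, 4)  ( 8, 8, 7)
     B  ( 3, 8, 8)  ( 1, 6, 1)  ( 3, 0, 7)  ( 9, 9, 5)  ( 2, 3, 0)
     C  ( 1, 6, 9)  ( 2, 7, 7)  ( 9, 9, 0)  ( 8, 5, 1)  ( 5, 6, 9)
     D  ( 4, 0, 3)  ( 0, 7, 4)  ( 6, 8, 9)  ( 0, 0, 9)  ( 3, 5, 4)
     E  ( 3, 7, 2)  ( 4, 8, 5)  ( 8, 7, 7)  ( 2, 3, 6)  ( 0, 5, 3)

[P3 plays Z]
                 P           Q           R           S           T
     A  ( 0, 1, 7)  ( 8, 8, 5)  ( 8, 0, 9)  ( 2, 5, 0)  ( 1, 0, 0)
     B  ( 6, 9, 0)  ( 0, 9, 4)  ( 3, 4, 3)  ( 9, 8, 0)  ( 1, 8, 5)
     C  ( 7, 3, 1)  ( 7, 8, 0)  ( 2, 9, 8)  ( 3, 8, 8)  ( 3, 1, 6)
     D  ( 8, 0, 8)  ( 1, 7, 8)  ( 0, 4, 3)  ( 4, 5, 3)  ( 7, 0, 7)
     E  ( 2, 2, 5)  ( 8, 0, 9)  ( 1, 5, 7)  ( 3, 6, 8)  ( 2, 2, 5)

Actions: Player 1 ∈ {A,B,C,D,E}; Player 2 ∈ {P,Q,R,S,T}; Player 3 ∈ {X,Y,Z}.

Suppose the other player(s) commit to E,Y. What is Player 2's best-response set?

u_2(P vs E,Y) = 7
u_2(Q vs E,Y) = 8
u_2(R vs E,Y) = 7
u_2(S vs E,Y) = 3
u_2(T vs E,Y) = 5
max payoff 8 at {Q}

BR_2 = {Q}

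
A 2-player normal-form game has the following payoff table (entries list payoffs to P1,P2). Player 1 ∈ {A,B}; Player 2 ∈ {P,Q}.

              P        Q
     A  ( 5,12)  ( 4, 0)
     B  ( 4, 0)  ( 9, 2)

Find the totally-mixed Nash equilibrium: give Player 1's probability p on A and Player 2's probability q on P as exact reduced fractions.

P1 indiff ⇒ q·5+(1-q)·4 = q·4+(1-q)·9 ⇒ q(1) = (1-q)(5) ⇒ q = 5/6
P2 indiff ⇒ p·12+(1-p)·0 = p·0+(1-p)·2 ⇒ p(12) = (1-p)(2) ⇒ p = 1/7

P1 mixes 1/7 on A; P2 mixes 5/6 on P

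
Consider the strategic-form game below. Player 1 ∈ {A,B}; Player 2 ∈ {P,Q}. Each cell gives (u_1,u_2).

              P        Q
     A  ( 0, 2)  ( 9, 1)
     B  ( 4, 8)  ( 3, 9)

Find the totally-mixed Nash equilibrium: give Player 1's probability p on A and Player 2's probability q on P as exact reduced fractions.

P1 mixes 1/2 on A; P2 mixes 3/5 on P

P1 indiff ⇒ q·0+(1-q)·9 = q·4+(1-q)·3 ⇒ q(-4) = (1-q)(-6) ⇒ q = 3/5
P2 indiff ⇒ p·2+(1-p)·8 = p·1+(1-p)·9 ⇒ p(1) = (1-p)(1) ⇒ p = 1/2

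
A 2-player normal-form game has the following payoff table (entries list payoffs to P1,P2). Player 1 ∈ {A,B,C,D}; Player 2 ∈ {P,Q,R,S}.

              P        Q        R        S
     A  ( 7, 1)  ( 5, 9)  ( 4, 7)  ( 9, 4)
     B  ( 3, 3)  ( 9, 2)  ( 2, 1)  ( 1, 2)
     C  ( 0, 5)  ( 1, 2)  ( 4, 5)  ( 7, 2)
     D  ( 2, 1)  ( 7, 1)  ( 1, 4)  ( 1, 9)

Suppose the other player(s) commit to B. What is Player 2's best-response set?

argmax u_2 = {P}

u_2(P vs B) = 3
u_2(Q vs B) = 2
u_2(R vs B) = 1
u_2(S vs B) = 2
max payoff 3 at {P}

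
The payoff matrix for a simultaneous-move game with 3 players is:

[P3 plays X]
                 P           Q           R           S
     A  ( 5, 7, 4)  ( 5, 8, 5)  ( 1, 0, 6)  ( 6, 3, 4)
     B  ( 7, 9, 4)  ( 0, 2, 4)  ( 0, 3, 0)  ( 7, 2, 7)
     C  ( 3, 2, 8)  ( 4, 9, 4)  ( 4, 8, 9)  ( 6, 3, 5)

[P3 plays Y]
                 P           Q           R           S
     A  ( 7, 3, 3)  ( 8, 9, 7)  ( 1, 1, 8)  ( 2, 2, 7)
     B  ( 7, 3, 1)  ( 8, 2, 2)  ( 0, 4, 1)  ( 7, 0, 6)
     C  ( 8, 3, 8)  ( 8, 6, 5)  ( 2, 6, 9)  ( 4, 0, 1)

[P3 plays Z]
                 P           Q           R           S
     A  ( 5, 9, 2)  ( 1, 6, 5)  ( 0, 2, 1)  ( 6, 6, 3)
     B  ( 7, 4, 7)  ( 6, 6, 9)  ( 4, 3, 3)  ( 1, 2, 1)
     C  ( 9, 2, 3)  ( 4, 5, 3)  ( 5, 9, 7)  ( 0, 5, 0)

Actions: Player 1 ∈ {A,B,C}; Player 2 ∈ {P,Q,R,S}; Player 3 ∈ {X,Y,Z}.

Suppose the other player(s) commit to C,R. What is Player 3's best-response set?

u_3(X vs C,R) = 9
u_3(Y vs C,R) = 9
u_3(Z vs C,R) = 7
max payoff 9 at {X,Y}

P3 best: {X,Y}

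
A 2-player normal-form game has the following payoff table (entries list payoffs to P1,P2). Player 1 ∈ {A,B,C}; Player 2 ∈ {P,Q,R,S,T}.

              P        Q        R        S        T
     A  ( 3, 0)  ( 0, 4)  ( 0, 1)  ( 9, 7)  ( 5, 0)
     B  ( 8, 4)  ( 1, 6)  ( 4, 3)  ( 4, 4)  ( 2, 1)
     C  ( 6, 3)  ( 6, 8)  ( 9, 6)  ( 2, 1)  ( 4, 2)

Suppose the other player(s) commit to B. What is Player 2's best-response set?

argmax u_2 = {Q}

u_2(P vs B) = 4
u_2(Q vs B) = 6
u_2(R vs B) = 3
u_2(S vs B) = 4
u_2(T vs B) = 1
max payoff 6 at {Q}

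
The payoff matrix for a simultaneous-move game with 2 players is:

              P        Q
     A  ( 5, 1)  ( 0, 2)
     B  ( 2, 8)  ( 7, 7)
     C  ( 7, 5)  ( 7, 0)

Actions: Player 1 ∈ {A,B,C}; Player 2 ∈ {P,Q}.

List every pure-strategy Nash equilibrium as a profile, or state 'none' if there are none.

(A,P): not NE [P1→C gives 7>5; P2→Q gives 2>1]
(A,Q): not NE [P1→C gives 7>0]
(B,P): not NE [P1→C gives 7>2]
(B,Q): not NE [P2→P gives 8>7]
(C,P): NE
(C,Q): not NE [P2→P gives 5>0]

NE set: (C,P)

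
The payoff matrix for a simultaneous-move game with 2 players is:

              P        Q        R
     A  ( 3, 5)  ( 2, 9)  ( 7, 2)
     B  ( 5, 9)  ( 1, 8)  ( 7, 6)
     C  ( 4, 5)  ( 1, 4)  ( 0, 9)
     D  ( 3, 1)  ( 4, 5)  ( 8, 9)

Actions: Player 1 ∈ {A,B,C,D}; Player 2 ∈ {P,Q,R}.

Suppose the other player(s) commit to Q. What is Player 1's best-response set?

argmax u_1 = {D}

u_1(A vs Q) = 2
u_1(B vs Q) = 1
u_1(C vs Q) = 1
u_1(D vs Q) = 4
max payoff 4 at {D}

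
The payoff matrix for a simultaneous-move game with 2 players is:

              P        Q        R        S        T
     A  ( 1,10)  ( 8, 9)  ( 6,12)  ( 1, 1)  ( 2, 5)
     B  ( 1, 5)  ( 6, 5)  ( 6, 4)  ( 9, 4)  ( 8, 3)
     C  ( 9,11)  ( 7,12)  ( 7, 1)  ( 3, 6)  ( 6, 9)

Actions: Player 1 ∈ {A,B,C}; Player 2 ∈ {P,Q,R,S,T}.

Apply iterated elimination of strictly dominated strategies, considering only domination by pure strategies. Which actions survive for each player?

Survivors P1:{A,C} P2:{P,Q,R}

P2 drop S (P beats it: A:10>1 B:5>4 C:11>6)
P2 drop T (P beats it: A:10>5 B:5>3 C:11>9)
P1 drop B (C beats it: P:9>1 Q:7>6 R:7>6)
P1→{A,C} P2→{P,Q,R}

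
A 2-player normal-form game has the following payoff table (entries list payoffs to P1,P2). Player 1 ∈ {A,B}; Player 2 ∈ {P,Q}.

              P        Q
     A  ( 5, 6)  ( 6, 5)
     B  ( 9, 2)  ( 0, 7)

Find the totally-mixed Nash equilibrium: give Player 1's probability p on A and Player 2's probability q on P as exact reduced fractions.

P1 indiff ⇒ q·5+(1-q)·6 = q·9+(1-q)·0 ⇒ q(-4) = (1-q)(-6) ⇒ q = 3/5
P2 indiff ⇒ p·6+(1-p)·2 = p·5+(1-p)·7 ⇒ p(1) = (1-p)(5) ⇒ p = 5/6

(p,q) = (5/6, 3/5)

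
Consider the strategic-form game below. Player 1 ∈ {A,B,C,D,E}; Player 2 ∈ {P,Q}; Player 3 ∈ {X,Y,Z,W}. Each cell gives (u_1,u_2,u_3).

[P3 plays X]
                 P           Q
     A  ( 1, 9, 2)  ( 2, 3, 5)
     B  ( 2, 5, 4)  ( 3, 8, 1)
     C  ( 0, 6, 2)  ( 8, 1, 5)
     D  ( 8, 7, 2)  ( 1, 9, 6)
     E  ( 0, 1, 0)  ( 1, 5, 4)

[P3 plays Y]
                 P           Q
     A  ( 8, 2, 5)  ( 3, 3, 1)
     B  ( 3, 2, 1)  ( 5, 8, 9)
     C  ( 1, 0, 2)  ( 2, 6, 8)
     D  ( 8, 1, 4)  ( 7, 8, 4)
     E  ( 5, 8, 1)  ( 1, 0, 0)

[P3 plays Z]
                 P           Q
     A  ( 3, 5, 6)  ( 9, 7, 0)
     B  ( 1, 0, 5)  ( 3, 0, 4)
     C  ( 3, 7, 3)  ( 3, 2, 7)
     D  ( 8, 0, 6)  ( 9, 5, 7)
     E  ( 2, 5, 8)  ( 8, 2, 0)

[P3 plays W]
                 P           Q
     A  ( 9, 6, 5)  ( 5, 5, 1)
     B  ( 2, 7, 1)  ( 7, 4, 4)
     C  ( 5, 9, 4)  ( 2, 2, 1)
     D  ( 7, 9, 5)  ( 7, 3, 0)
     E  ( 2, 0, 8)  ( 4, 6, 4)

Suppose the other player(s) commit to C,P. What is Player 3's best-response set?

u_3(X vs C,P) = 2
u_3(Y vs C,P) = 2
u_3(Z vs C,P) = 3
u_3(W vs C,P) = 4
max payoff 4 at {W}

argmax u_3 = {W}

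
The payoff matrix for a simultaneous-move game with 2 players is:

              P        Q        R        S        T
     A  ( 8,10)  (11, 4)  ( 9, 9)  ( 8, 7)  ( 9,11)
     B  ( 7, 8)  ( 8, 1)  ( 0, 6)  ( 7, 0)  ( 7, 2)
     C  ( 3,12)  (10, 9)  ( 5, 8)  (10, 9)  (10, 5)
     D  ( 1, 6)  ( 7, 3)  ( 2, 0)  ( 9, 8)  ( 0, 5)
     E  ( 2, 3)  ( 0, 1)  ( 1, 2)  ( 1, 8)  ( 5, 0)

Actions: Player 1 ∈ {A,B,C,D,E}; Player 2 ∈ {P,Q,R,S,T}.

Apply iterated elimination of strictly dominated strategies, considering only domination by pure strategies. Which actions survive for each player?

IESDS → P1:{A,C} P2:{P,T}

P1 drop B (A beats it: P:8>7 Q:11>8 R:9>0 S:8>7 T:9>7)
P1 drop D (C beats it: P:3>1 Q:10>7 R:5>2 S:10>9 T:10>0)
P1 drop E (A beats it: P:8>2 Q:11>0 R:9>1 S:8>1 T:9>5)
P2 drop Q (P beats it: A:10>4 C:12>9)
P2 drop R (P beats it: A:10>9 C:12>8)
P2 drop S (P beats it: A:10>7 C:12>9)
P1→{A,C} P2→{P,T}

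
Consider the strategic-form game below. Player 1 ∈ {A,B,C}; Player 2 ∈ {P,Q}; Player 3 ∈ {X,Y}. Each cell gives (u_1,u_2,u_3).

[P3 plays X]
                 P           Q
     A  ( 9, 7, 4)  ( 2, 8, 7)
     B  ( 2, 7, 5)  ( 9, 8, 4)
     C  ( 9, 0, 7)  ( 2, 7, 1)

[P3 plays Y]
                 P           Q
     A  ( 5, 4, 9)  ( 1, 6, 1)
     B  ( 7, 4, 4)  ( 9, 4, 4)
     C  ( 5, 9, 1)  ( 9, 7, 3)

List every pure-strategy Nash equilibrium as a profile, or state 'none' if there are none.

(A,P,X): not NE [P2→Q gives 8>7; P3→Y gives 9>4]
(A,P,Y): not NE [P1→B gives 7>5; P2→Q gives 6>4]
(A,Q,X): not NE [P1→B gives 9>2]
(A,Q,Y): not NE [P1→C gives 9>1; P3→X gives 7>1]
(B,P,X): not NE [P1→C gives 9>2; P2→Q gives 8>7]
(B,P,Y): not NE [P3→X gives 5>4]
(B,Q,X): NE
(B,Q,Y): NE
(C,P,X): not NE [P2→Q gives 7>0]
(C,P,Y): not NE [P1→B gives 7>5; P3→X gives 7>1]
(C,Q,X): not NE [P1→B gives 9>2; P3→Y gives 3>1]
(C,Q,Y): not NE [P2→P gives 9>7]

PSNE = {(B,Q,X), (B,Q,Y)}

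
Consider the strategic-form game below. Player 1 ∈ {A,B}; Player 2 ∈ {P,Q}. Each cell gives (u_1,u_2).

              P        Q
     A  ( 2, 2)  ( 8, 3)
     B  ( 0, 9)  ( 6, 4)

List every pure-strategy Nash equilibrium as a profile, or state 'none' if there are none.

NE set: (A,Q)

(A,P): not NE [P2→Q gives 3>2]
(A,Q): NE
(B,P): not NE [P1→A gives 2>0]
(B,Q): not NE [P1→A gives 8>6; P2→P gives 9>4]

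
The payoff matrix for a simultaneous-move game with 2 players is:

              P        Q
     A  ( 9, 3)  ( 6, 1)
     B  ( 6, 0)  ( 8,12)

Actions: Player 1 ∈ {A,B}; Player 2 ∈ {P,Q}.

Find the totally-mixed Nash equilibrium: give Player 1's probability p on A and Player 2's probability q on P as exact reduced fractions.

P1 indiff ⇒ q·9+(1-q)·6 = q·6+(1-q)·8 ⇒ q(3) = (1-q)(2) ⇒ q = 2/5
P2 indiff ⇒ p·3+(1-p)·0 = p·1+(1-p)·12 ⇒ p(2) = (1-p)(12) ⇒ p = 6/7

P1 mixes 6/7 on A; P2 mixes 2/5 on P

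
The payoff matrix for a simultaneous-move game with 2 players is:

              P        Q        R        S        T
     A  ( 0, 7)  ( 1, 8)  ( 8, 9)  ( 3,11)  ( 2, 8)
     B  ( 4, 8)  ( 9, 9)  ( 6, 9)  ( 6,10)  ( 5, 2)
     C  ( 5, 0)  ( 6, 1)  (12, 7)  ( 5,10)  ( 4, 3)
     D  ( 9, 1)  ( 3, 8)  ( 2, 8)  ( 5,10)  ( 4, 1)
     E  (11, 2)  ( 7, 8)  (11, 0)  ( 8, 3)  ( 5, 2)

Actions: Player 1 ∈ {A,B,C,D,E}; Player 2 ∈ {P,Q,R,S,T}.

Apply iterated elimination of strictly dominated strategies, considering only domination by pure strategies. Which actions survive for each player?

IESDS → P1:{B,E} P2:{Q,S}

P1 drop A (C beats it: P:5>0 Q:6>1 R:12>8 S:5>3 T:4>2)
P1 drop D (E beats it: P:11>9 Q:7>3 R:11>2 S:8>5 T:5>4)
P2 drop P (Q beats it: B:9>8 C:1>0 E:8>2)
P2 drop R (S beats it: B:10>9 C:10>7 E:3>0)
P1 drop C (B beats it: Q:9>6 S:6>5 T:5>4)
P2 drop T (Q beats it: B:9>2 E:8>2)
P1→{B,E} P2→{Q,S}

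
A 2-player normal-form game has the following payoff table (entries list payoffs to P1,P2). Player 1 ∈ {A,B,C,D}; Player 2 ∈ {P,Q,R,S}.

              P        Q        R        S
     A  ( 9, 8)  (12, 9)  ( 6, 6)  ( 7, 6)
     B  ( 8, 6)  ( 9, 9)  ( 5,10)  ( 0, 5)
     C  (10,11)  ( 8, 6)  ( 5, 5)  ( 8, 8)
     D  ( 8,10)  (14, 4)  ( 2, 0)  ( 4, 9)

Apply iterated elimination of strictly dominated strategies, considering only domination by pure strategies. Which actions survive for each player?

Survivors P1:{A,C,D} P2:{P,Q}

P1 drop B (A beats it: P:9>8 Q:12>9 R:6>5 S:7>0)
P2 drop R (P beats it: A:8>6 C:11>5 D:10>0)
P2 drop S (P beats it: A:8>6 C:11>8 D:10>9)
P1→{A,C,D} P2→{P,Q}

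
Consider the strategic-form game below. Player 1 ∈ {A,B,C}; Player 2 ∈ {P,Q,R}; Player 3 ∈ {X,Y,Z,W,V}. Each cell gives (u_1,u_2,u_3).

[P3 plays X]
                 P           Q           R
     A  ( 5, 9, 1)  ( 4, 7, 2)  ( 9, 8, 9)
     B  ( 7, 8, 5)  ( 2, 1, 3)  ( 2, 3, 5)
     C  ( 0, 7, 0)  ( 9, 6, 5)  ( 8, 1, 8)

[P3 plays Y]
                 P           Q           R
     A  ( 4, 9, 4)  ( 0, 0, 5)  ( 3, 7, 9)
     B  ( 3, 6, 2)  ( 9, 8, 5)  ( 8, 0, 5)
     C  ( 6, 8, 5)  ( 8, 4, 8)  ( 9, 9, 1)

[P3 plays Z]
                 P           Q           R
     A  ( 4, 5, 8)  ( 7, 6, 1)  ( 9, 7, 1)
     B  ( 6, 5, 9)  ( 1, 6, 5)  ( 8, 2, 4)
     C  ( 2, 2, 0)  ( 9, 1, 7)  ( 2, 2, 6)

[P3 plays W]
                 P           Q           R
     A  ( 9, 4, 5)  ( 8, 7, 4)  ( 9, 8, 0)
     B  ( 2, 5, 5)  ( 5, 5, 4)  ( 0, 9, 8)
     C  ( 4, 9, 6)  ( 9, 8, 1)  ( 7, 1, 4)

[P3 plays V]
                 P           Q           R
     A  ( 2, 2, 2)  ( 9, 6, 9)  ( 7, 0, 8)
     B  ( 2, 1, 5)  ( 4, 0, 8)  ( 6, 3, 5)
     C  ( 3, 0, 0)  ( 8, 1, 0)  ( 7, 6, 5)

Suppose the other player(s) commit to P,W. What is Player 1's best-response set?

u_1(A vs P,W) = 9
u_1(B vs P,W) = 2
u_1(C vs P,W) = 4
max payoff 9 at {A}

P1 best: {A}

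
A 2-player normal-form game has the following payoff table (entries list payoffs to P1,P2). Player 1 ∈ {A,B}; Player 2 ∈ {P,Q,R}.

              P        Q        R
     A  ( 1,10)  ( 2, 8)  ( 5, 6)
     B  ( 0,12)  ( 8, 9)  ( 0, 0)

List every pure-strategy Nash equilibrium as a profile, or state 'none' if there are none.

PSNE = {(A,P)}

(A,P): NE
(A,Q): not NE [P1→B gives 8>2; P2→P gives 10>8]
(A,R): not NE [P2→P gives 10>6]
(B,P): not NE [P1→A gives 1>0]
(B,Q): not NE [P2→P gives 12>9]
(B,R): not NE [P1→A gives 5>0; P2→P gives 12>0]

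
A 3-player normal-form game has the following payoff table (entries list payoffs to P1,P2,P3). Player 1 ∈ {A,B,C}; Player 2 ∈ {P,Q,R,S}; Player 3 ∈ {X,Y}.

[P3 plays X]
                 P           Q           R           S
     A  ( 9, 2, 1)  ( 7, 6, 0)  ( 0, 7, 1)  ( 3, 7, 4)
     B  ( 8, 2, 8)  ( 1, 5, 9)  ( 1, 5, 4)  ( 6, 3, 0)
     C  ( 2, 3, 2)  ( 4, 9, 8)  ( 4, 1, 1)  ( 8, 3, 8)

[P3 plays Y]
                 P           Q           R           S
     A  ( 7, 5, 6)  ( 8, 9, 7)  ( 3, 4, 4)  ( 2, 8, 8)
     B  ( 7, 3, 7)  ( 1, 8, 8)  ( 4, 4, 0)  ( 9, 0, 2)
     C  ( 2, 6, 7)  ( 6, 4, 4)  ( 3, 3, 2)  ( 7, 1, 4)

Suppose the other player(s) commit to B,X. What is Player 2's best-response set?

P2 best: {Q,R}

u_2(P vs B,X) = 2
u_2(Q vs B,X) = 5
u_2(R vs B,X) = 5
u_2(S vs B,X) = 3
max payoff 5 at {Q,R}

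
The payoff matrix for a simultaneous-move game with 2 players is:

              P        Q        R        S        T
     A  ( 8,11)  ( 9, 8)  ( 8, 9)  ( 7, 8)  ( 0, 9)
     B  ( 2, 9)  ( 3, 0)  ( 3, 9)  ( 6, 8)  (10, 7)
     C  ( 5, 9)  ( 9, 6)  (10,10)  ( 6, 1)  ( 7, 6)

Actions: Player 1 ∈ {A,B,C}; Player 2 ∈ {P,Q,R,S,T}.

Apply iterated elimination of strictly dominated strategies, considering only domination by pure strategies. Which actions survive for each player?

P2 drop Q (P beats it: A:11>8 B:9>0 C:9>6)
P2 drop S (P beats it: A:11>8 B:9>8 C:9>1)
P2 drop T (P beats it: A:11>9 B:9>7 C:9>6)
P1 drop B (A beats it: P:8>2 R:8>3)
P1→{A,C} P2→{P,R}

IESDS → P1:{A,C} P2:{P,R}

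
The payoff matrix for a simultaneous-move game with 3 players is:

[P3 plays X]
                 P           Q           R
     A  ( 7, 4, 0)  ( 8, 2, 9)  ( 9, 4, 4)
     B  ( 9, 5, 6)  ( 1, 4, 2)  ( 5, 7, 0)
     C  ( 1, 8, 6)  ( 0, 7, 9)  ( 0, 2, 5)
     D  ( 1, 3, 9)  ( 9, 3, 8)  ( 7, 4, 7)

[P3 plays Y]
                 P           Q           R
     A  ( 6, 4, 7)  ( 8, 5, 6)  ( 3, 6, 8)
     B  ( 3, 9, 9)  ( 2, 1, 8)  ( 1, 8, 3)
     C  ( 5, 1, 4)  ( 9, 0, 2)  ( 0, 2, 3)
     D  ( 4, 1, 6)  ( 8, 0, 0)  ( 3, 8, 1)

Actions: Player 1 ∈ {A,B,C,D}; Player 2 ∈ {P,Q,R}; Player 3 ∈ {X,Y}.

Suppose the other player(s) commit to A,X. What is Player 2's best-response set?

u_2(P vs A,X) = 4
u_2(Q vs A,X) = 2
u_2(R vs A,X) = 4
max payoff 4 at {P,R}

argmax u_2 = {P,R}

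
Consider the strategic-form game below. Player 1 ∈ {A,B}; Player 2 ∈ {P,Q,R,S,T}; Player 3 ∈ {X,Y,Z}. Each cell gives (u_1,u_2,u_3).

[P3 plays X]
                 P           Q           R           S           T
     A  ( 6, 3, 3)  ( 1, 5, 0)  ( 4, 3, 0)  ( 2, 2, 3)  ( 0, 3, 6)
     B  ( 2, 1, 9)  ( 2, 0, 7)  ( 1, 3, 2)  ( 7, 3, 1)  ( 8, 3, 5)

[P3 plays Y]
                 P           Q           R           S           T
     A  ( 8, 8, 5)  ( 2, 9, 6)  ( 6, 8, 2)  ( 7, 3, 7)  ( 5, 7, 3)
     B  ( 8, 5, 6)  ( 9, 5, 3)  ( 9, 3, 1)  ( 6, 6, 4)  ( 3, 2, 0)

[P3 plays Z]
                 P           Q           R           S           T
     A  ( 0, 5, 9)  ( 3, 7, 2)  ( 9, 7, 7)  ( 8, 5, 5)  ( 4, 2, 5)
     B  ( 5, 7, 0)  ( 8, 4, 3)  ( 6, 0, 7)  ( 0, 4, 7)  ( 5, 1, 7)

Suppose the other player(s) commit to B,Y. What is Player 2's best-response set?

BR_2 = {S}

u_2(P vs B,Y) = 5
u_2(Q vs B,Y) = 5
u_2(R vs B,Y) = 3
u_2(S vs B,Y) = 6
u_2(T vs B,Y) = 2
max payoff 6 at {S}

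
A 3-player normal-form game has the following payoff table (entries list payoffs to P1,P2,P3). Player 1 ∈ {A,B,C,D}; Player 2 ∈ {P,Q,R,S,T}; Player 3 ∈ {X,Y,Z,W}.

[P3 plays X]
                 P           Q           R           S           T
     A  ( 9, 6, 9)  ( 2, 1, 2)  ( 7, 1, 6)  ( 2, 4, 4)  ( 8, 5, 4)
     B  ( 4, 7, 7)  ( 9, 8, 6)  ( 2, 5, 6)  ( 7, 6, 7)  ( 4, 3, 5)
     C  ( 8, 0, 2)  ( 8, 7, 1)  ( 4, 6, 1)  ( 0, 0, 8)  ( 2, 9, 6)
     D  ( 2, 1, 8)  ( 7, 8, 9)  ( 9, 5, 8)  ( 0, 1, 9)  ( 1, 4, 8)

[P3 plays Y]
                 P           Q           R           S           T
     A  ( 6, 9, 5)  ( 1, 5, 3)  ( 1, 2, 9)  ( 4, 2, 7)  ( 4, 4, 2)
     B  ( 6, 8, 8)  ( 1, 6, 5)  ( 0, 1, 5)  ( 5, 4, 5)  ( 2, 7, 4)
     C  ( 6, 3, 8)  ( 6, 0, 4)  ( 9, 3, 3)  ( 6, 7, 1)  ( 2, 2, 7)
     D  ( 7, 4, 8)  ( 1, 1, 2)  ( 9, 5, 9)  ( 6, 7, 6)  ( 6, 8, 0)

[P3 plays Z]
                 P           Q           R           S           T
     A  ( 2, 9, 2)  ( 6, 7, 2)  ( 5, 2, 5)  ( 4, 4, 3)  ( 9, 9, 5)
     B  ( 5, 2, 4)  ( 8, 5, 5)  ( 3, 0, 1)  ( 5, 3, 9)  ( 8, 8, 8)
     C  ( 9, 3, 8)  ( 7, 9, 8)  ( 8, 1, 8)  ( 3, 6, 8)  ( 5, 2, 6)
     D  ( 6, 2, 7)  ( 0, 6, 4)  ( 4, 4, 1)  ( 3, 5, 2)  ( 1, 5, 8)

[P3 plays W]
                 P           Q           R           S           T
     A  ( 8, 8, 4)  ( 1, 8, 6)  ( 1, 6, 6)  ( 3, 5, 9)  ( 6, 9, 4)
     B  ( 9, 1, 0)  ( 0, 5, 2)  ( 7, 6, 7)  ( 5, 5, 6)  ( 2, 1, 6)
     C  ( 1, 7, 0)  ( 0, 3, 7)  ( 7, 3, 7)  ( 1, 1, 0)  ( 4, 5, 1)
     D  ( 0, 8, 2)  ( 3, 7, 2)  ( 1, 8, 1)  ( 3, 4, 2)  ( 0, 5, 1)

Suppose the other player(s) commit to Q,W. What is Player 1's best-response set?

argmax u_1 = {D}

u_1(A vs Q,W) = 1
u_1(B vs Q,W) = 0
u_1(C vs Q,W) = 0
u_1(D vs Q,W) = 3
max payoff 3 at {D}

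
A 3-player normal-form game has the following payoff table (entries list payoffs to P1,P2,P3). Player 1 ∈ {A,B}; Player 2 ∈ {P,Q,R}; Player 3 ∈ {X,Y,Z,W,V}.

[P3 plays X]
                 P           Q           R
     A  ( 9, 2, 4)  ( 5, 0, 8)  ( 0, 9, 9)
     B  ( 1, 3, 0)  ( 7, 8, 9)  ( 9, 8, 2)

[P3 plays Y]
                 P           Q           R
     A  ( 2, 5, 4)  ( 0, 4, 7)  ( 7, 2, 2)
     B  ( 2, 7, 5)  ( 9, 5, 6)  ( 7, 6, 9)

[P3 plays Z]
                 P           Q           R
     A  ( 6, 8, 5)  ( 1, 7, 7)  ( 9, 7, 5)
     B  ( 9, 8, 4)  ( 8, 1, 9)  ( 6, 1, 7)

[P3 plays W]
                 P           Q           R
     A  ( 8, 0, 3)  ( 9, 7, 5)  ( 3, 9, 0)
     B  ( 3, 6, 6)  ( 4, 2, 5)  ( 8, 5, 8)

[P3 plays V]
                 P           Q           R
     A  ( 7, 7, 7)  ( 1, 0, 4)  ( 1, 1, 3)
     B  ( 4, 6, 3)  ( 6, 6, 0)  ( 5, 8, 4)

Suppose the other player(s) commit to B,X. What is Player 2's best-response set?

BR_2 = {Q,R}

u_2(P vs B,X) = 3
u_2(Q vs B,X) = 8
u_2(R vs B,X) = 8
max payoff 8 at {Q,R}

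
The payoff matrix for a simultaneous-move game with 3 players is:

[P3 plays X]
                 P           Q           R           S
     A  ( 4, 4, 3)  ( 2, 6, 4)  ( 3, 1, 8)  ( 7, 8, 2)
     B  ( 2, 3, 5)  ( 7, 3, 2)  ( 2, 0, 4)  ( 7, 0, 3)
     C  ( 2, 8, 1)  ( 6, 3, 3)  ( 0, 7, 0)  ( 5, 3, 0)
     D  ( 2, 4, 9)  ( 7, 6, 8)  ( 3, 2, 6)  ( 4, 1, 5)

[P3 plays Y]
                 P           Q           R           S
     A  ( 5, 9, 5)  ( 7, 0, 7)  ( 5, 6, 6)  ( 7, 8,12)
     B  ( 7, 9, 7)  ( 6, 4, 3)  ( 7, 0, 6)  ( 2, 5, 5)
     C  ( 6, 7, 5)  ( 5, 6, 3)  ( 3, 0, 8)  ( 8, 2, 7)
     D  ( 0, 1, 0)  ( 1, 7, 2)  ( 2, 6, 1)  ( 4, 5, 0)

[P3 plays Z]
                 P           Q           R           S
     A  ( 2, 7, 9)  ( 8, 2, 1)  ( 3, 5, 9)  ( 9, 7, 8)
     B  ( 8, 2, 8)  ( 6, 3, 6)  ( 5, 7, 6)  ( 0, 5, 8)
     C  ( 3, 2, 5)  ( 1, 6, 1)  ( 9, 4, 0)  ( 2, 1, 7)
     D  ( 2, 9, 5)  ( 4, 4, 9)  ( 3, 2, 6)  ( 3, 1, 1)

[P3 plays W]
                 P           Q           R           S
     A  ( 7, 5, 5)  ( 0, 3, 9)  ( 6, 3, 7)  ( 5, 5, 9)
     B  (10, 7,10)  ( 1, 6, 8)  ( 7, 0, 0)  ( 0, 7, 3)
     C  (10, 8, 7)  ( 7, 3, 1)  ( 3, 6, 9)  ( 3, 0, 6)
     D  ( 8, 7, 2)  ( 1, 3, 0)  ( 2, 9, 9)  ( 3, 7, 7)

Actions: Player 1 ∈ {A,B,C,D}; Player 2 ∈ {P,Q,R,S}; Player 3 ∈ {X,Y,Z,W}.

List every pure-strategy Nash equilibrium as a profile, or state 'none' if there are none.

Nash profiles: (B,P,W), (C,P,W)

(A,P,X): not NE [P2→S gives 8>4; P3→Z gives 9>3]
(A,P,Y): not NE [P1→B gives 7>5; P3→Z gives 9>5]
(A,P,Z): not NE [P1→B gives 8>2]
(A,P,W): not NE [P1→C gives 10>7; P3→Z gives 9>5]
(A,Q,X): not NE [P1→D gives 7>2; P2→S gives 8>6; P3→W gives 9>4]
(A,Q,Y): not NE [P2→P gives 9>0; P3→W gives 9>7]
(A,Q,Z): not NE [P2→S gives 7>2; P3→W gives 9>1]
(A,Q,W): not NE [P1→C gives 7>0; P2→S gives 5>3]
(A,R,X): not NE [P2→S gives 8>1; P3→Z gives 9>8]
(A,R,Y): not NE [P1→B gives 7>5; P2→P gives 9>6; P3→Z gives 9>6]
(A,R,Z): not NE [P1→C gives 9>3; P2→S gives 7>5]
(A,R,W): not NE [P1→B gives 7>6; P2→S gives 5>3; P3→Z gives 9>7]
(A,S,X): not NE [P3→Y gives 12>2]
(A,S,Y): not NE [P1→C gives 8>7; P2→P gives 9>8]
(A,S,Z): not NE [P3→Y gives 12>8]
(A,S,W): not NE [P3→Y gives 12>9]
(B,P,X): not NE [P1→A gives 4>2; P3→W gives 10>5]
(B,P,Y): not NE [P3→W gives 10>7]
(B,P,Z): not NE [P2→R gives 7>2; P3→W gives 10>8]
(B,P,W): NE
(B,Q,X): not NE [P3→W gives 8>2]
(B,Q,Y): not NE [P1→A gives 7>6; P2→P gives 9>4; P3→W gives 8>3]
(B,Q,Z): not NE [P1→A gives 8>6; P2→R gives 7>3; P3→W gives 8>6]
(B,Q,W): not NE [P1→C gives 7>1; P2→S gives 7>6]
(B,R,X): not NE [P1→D gives 3>2; P2→Q gives 3>0; P3→Z gives 6>4]
(B,R,Y): not NE [P2→P gives 9>0]
(B,R,Z): not NE [P1→C gives 9>5]
(B,R,W): not NE [P2→S gives 7>0; P3→Z gives 6>0]
(B,S,X): not NE [P2→Q gives 3>0; P3→Z gives 8>3]
(B,S,Y): not NE [P1→C gives 8>2; P2→P gives 9>5; P3→Z gives 8>5]
(B,S,Z): not NE [P1→A gives 9>0; P2→R gives 7>5]
(B,S,W): not NE [P1→A gives 5>0; P3→Z gives 8>3]
(C,P,X): not NE [P1→A gives 4>2; P3→W gives 7>1]
(C,P,Y): not NE [P1→B gives 7>6; P3→W gives 7>5]
(C,P,Z): not NE [P1→B gives 8>3; P2→Q gives 6>2; P3→W gives 7>5]
(C,P,W): NE
(C,Q,X): not NE [P1→D gives 7>6; P2→P gives 8>3]
(C,Q,Y): not NE [P1→A gives 7>5; P2→P gives 7>6]
(C,Q,Z): not NE [P1→A gives 8>1; P3→Y gives 3>1]
(C,Q,W): not NE [P2→P gives 8>3; P3→Y gives 3>1]
(C,R,X): not NE [P1→D gives 3>0; P2→P gives 8>7; P3→W gives 9>0]
(C,R,Y): not NE [P1→B gives 7>3; P2→P gives 7>0; P3→W gives 9>8]
(C,R,Z): not NE [P2→Q gives 6>4; P3→W gives 9>0]
(C,R,W): not NE [P1→B gives 7>3; P2→P gives 8>6]
(C,S,X): not NE [P1→B gives 7>5; P2→P gives 8>3; P3→Z gives 7>0]
(C,S,Y): not NE [P2→P gives 7>2]
(C,S,Z): not NE [P1→A gives 9>2; P2→Q gives 6>1]
(C,S,W): not NE [P1→A gives 5>3; P2→P gives 8>0; P3→Z gives 7>6]
(D,P,X): not NE [P1→A gives 4>2; P2→Q gives 6>4]
(D,P,Y): not NE [P1→B gives 7>0; P2→Q gives 7>1; P3→X gives 9>0]
(D,P,Z): not NE [P1→B gives 8>2; P3→X gives 9>5]
(D,P,W): not NE [P1→C gives 10>8; P2→R gives 9>7; P3→X gives 9>2]
(D,Q,X): not NE [P3→Z gives 9>8]
(D,Q,Y): not NE [P1→A gives 7>1; P3→Z gives 9>2]
(D,Q,Z): not NE [P1→A gives 8>4; P2→P gives 9>4]
(D,Q,W): not NE [P1→C gives 7>1; P2→R gives 9>3; P3→Z gives 9>0]
(D,R,X): not NE [P2→Q gives 6>2; P3→W gives 9>6]
(D,R,Y): not NE [P1→B gives 7>2; P2→Q gives 7>6; P3→W gives 9>1]
(D,R,Z): not NE [P1→C gives 9>3; P2→P gives 9>2; P3→W gives 9>6]
(D,R,W): not NE [P1→B gives 7>2]
(D,S,X): not NE [P1→B gives 7>4; P2→Q gives 6>1; P3→W gives 7>5]
(D,S,Y): not NE [P1→C gives 8>4; P2→Q gives 7>5; P3→W gives 7>0]
(D,S,Z): not NE [P1→A gives 9>3; P2→P gives 9>1; P3→W gives 7>1]
(D,S,W): not NE [P1→A gives 5>3; P2→R gives 9>7]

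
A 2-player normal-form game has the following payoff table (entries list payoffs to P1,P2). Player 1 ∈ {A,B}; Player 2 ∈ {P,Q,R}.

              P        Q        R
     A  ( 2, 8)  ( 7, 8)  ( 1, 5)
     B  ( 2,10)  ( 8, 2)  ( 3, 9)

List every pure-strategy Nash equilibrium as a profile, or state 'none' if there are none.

(A,P): NE
(A,Q): not NE [P1→B gives 8>7]
(A,R): not NE [P1→B gives 3>1; P2→Q gives 8>5]
(B,P): NE
(B,Q): not NE [P2→P gives 10>2]
(B,R): not NE [P2→P gives 10>9]

NE set: (A,P), (B,P)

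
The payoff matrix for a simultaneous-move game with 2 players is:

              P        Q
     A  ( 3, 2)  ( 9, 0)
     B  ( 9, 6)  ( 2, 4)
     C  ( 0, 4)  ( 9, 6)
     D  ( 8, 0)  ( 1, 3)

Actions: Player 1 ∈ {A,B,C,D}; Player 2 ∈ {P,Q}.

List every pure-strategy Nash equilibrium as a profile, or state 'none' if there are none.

PSNE = {(B,P), (C,Q)}

(A,P): not NE [P1→B gives 9>3]
(A,Q): not NE [P2→P gives 2>0]
(B,P): NE
(B,Q): not NE [P1→C gives 9>2; P2→P gives 6>4]
(C,P): not NE [P1→B gives 9>0; P2→Q gives 6>4]
(C,Q): NE
(D,P): not NE [P1→B gives 9>8; P2→Q gives 3>0]
(D,Q): not NE [P1→C gives 9>1]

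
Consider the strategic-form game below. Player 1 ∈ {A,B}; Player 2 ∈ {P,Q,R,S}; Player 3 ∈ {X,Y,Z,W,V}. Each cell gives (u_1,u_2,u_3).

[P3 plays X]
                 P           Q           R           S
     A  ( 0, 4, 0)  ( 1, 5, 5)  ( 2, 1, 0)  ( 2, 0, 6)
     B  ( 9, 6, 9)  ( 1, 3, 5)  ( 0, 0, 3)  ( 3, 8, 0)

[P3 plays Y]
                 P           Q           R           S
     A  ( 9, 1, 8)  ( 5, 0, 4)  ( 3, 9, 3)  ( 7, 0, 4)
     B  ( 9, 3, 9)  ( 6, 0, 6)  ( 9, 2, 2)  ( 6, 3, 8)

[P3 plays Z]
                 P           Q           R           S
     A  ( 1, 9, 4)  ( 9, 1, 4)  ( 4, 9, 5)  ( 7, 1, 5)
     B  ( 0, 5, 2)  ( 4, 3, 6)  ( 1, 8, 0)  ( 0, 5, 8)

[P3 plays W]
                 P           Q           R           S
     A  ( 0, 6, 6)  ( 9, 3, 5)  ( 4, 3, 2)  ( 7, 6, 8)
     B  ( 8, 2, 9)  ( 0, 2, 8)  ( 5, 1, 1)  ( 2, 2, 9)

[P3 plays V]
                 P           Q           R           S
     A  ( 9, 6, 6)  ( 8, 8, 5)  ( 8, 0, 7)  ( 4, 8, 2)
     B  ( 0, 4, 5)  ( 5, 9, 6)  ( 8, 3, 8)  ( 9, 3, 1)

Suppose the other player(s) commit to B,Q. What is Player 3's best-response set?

u_3(X vs B,Q) = 5
u_3(Y vs B,Q) = 6
u_3(Z vs B,Q) = 6
u_3(W vs B,Q) = 8
u_3(V vs B,Q) = 6
max payoff 8 at {W}

P3 best: {W}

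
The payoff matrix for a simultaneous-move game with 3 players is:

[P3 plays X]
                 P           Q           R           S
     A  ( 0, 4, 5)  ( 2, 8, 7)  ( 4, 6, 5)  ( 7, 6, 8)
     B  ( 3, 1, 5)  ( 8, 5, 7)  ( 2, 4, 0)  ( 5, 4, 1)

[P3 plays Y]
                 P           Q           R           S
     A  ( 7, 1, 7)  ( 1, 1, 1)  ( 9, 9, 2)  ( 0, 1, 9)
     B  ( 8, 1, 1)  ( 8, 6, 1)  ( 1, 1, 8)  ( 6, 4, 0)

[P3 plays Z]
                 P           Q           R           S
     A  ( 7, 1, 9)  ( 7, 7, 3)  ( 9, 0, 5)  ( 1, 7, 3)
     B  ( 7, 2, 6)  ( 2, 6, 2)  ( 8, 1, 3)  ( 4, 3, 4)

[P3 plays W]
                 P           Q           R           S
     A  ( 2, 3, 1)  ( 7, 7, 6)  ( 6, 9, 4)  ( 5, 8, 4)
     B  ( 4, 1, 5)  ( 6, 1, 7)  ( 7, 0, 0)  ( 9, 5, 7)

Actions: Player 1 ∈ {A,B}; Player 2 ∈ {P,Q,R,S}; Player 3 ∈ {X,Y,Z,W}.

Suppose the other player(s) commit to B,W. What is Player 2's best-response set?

u_2(P vs B,W) = 1
u_2(Q vs B,W) = 1
u_2(R vs B,W) = 0
u_2(S vs B,W) = 5
max payoff 5 at {S}

argmax u_2 = {S}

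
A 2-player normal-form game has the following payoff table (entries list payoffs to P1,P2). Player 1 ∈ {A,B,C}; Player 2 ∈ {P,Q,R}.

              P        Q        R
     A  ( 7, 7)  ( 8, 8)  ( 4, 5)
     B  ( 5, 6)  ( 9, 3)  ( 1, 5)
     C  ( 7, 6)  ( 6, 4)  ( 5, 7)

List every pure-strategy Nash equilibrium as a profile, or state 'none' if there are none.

NE set: (C,R)

(A,P): not NE [P2→Q gives 8>7]
(A,Q): not NE [P1→B gives 9>8]
(A,R): not NE [P1→C gives 5>4; P2→Q gives 8>5]
(B,P): not NE [P1→C gives 7>5]
(B,Q): not NE [P2→P gives 6>3]
(B,R): not NE [P1→C gives 5>1; P2→P gives 6>5]
(C,P): not NE [P2→R gives 7>6]
(C,Q): not NE [P1→B gives 9>6; P2→R gives 7>4]
(C,R): NE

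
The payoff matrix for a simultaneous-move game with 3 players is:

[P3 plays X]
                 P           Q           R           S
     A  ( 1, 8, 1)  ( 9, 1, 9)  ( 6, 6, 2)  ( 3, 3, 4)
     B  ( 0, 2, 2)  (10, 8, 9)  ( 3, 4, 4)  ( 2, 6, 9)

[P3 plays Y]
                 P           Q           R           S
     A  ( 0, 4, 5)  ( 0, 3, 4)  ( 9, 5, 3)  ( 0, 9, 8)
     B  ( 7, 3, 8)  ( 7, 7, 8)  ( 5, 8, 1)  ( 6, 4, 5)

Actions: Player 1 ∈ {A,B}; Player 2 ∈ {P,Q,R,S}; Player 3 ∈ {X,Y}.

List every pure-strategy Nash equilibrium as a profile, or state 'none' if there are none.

(A,P,X): not NE [P3→Y gives 5>1]
(A,P,Y): not NE [P1→B gives 7>0; P2→S gives 9>4]
(A,Q,X): not NE [P1→B gives 10>9; P2→P gives 8>1]
(A,Q,Y): not NE [P1→B gives 7>0; P2→S gives 9>3; P3→X gives 9>4]
(A,R,X): not NE [P2→P gives 8>6; P3→Y gives 3>2]
(A,R,Y): not NE [P2→S gives 9>5]
(A,S,X): not NE [P2→P gives 8>3; P3→Y gives 8>4]
(A,S,Y): not NE [P1→B gives 6>0]
(B,P,X): not NE [P1→A gives 1>0; P2→Q gives 8>2; P3→Y gives 8>2]
(B,P,Y): not NE [P2→R gives 8>3]
(B,Q,X): NE
(B,Q,Y): not NE [P2→R gives 8>7; P3→X gives 9>8]
(B,R,X): not NE [P1→A gives 6>3; P2→Q gives 8>4]
(B,R,Y): not NE [P1→A gives 9>5; P3→X gives 4>1]
(B,S,X): not NE [P1→A gives 3>2; P2→Q gives 8>6]
(B,S,Y): not NE [P2→R gives 8>4; P3→X gives 9>5]

NE set: (B,Q,X)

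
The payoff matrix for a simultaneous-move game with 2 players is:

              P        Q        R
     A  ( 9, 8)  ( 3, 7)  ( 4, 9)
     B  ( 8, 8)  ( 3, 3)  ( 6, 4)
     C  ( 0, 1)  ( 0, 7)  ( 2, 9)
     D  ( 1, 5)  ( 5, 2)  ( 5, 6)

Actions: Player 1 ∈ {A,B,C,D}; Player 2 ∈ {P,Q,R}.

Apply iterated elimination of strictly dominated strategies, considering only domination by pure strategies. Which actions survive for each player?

P1 drop C (A beats it: P:9>0 Q:3>0 R:4>2)
P2 drop Q (P beats it: A:8>7 B:8>3 D:5>2)
P1 drop D (B beats it: P:8>1 R:6>5)
P1→{A,B} P2→{P,R}

IESDS → P1:{A,B} P2:{P,R}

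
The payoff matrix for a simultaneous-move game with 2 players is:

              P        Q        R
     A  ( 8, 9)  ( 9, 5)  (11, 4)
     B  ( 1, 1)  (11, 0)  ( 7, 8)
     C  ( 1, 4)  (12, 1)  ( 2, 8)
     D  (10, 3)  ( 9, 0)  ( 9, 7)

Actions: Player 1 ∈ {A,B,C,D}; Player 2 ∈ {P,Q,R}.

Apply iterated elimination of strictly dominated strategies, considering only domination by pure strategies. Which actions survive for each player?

Survivors P1:{A,D} P2:{P,R}

P2 drop Q (P beats it: A:9>5 B:1>0 C:4>1 D:3>0)
P1 drop B (A beats it: P:8>1 R:11>7)
P1 drop C (A beats it: P:8>1 R:11>2)
P1→{A,D} P2→{P,R}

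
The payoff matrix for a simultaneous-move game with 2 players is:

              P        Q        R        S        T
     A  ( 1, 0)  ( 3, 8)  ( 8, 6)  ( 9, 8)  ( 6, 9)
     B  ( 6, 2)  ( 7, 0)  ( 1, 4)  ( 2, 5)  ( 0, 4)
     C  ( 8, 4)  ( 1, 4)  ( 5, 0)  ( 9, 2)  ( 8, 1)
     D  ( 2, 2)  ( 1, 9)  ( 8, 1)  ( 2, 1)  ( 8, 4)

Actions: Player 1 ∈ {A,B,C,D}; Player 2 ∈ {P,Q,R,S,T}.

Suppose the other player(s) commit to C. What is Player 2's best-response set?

u_2(P vs C) = 4
u_2(Q vs C) = 4
u_2(R vs C) = 0
u_2(S vs C) = 2
u_2(T vs C) = 1
max payoff 4 at {P,Q}

P2 best: {P,Q}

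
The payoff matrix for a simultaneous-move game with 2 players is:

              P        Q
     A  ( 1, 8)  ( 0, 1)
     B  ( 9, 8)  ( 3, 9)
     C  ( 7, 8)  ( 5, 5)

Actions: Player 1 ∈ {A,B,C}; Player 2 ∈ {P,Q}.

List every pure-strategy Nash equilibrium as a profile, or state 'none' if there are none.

Equilibria: none

(A,P): not NE [P1→B gives 9>1]
(A,Q): not NE [P1→C gives 5>0; P2→P gives 8>1]
(B,P): not NE [P2→Q gives 9>8]
(B,Q): not NE [P1→C gives 5>3]
(C,P): not NE [P1→B gives 9>7]
(C,Q): not NE [P2→P gives 8>5]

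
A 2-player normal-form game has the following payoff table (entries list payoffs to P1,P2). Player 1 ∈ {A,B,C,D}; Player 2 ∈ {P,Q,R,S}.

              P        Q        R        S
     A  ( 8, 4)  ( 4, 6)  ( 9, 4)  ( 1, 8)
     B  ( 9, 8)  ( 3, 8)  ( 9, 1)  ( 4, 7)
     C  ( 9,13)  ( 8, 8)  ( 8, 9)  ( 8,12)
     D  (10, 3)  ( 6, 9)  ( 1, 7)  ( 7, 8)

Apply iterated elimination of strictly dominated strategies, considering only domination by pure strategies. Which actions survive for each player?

P2 drop R (S beats it: A:8>4 B:7>1 C:12>9 D:8>7)
P1 drop A (C beats it: P:9>8 Q:8>4 S:8>1)
P1 drop B (D beats it: P:10>9 Q:6>3 S:7>4)
P1→{C,D} P2→{P,Q,S}

Survivors P1:{C,D} P2:{P,Q,S}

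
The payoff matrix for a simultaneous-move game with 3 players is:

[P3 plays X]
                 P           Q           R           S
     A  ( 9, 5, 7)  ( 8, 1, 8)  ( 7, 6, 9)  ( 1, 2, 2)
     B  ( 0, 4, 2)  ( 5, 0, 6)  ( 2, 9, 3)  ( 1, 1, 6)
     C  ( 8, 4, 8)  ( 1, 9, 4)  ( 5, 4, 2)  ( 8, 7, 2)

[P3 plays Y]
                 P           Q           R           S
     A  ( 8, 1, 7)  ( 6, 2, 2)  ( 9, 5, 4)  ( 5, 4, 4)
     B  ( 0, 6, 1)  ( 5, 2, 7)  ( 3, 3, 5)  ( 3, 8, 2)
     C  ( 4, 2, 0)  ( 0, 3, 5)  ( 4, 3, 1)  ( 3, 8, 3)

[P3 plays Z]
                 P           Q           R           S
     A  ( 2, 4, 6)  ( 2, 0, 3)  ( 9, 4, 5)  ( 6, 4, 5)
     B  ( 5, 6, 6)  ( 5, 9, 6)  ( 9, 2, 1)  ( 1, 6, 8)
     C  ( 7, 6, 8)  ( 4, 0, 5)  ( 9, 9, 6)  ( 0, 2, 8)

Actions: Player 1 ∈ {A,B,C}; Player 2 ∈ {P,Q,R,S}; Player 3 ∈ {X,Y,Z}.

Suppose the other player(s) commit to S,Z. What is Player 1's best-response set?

u_1(A vs S,Z) = 6
u_1(B vs S,Z) = 1
u_1(C vs S,Z) = 0
max payoff 6 at {A}

BR_1 = {A}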